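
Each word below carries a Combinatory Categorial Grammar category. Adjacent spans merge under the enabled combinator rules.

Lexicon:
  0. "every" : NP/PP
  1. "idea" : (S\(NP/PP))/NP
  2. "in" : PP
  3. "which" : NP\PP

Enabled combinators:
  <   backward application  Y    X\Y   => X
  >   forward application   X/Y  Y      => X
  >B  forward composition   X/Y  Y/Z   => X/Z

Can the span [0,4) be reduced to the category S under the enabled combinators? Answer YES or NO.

YES

[0,4] S   <
  [0,1] "every" : NP/PP
  [1,4] S\(NP/PP)   >
    [1,2] "idea" : (S\(NP/PP))/NP
    [2,4] NP   <
      [2,3] "in" : PP
      [3,4] "which" : NP\PP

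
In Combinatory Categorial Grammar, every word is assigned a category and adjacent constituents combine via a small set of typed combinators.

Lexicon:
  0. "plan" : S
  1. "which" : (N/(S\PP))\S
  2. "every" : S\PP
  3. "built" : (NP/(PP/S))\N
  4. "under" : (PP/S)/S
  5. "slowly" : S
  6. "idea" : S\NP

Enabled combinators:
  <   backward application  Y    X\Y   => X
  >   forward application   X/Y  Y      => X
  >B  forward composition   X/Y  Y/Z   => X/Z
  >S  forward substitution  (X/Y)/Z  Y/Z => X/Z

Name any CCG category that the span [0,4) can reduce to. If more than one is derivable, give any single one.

NP/(PP/S)

[0,7] S   <
  [0,6] NP   >
    [0,4] NP/(PP/S)   <
      [0,3] N   >
        [0,2] N/(S\PP)   <
          [0,1] "plan" : S
          [1,2] "which" : (N/(S\PP))\S
        [2,3] "every" : S\PP
      [3,4] "built" : (NP/(PP/S))\N
    [4,6] PP/S   >
      [4,5] "under" : (PP/S)/S
      [5,6] "slowly" : S
  [6,7] "idea" : S\NP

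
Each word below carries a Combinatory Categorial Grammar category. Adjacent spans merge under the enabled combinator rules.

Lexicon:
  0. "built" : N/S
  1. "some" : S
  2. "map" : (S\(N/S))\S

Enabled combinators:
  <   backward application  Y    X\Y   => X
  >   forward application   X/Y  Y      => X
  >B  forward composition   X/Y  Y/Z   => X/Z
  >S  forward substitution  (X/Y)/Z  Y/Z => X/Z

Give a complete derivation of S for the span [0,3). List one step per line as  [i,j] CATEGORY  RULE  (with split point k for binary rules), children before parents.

[0,3] S   <
  [0,1] "built" : N/S
  [1,3] S\(N/S)   <
    [1,2] "some" : S
    [2,3] "map" : (S\(N/S))\S

[0,1] N/S  lex  "built"
[1,2] S  lex  "some"
[2,3] (S\(N/S))\S  lex  "map"
[1,3] S\(N/S)  <  k=2
[0,3] S  <  k=1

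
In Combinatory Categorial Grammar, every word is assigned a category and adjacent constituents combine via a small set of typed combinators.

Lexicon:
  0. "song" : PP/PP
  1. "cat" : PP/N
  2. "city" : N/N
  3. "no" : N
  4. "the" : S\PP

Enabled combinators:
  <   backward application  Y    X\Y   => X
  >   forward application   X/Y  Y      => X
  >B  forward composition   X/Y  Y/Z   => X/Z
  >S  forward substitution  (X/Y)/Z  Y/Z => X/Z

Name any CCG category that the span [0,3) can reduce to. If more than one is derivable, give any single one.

PP/N

[0,5] S   <
  [0,4] PP   >
    [0,3] PP/N   >B
      [0,2] PP/N   >B
        [0,1] "song" : PP/PP
        [1,2] "cat" : PP/N
      [2,3] "city" : N/N
    [3,4] "no" : N
  [4,5] "the" : S\PP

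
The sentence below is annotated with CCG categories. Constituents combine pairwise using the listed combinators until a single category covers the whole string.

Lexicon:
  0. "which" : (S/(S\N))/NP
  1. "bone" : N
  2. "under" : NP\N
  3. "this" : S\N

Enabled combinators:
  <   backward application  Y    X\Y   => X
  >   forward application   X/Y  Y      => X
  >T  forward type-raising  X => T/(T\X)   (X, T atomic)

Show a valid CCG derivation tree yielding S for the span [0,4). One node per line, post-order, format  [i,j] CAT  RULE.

[0,4] S   >
  [0,3] S/(S\N)   >
    [0,1] "which" : (S/(S\N))/NP
    [1,3] NP   >
      [1,2] NP/(NP\N)   >T
        [1,2] "bone" : N
      [2,3] "under" : NP\N
  [3,4] "this" : S\N

[0,1] (S/(S\N))/NP  lex  "which"
[1,2] N  lex  "bone"
[1,2] NP/(NP\N)  >T
[2,3] NP\N  lex  "under"
[1,3] NP  >  k=2
[0,3] S/(S\N)  >  k=1
[3,4] S\N  lex  "this"
[0,4] S  >  k=3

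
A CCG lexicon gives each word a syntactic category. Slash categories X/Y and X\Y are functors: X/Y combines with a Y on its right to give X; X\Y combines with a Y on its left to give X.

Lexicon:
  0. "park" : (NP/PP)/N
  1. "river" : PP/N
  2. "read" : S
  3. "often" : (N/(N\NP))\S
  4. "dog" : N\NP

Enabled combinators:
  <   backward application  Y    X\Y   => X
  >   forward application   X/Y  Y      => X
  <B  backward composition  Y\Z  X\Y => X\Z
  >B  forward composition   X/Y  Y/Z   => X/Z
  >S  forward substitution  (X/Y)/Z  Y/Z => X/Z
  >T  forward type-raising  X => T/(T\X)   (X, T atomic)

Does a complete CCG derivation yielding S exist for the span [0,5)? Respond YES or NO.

NO

(NP/PP)/N PP/N S (N/(N\NP))\S N\NP
CKY chart[0,5] = {(NP/PP)/(N\PP), N/(N\NP), NP, NP/(NP\NP), NP/(N\N), PP/(PP\NP), S/(S\NP)}; S ∉ chart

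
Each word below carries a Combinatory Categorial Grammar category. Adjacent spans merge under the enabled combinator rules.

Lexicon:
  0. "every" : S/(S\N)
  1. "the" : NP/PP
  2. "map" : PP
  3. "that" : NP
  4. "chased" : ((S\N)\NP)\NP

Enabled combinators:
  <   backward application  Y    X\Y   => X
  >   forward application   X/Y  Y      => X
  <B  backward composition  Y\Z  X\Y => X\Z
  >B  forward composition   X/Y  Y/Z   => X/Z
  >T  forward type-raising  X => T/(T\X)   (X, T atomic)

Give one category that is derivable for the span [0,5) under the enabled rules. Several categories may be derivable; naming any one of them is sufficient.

[0,5] S   >
  [0,1] "every" : S/(S\N)
  [1,5] S\N   <
    [1,3] NP   >
      [1,2] "the" : NP/PP
      [2,3] "map" : PP
    [3,5] (S\N)\NP   <
      [3,4] "that" : NP
      [4,5] "chased" : ((S\N)\NP)\NP

S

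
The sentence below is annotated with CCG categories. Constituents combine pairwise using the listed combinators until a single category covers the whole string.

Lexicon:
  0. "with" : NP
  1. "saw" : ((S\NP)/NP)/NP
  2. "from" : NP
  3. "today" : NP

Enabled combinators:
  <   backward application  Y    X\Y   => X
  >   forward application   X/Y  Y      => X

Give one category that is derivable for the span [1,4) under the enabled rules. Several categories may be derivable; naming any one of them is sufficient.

[0,4] S   <
  [0,1] "with" : NP
  [1,4] S\NP   >
    [1,3] (S\NP)/NP   >
      [1,2] "saw" : ((S\NP)/NP)/NP
      [2,3] "from" : NP
    [3,4] "today" : NP

S\NP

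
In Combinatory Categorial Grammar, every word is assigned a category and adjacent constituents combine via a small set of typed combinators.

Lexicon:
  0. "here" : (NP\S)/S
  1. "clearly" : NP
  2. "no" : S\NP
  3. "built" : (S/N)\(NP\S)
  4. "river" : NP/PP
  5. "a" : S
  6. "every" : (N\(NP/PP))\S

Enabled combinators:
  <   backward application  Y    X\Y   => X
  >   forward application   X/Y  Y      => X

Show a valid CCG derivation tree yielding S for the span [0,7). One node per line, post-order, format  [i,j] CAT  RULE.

[0,7] S   >
  [0,4] S/N   <
    [0,3] NP\S   >
      [0,1] "here" : (NP\S)/S
      [1,3] S   <
        [1,2] "clearly" : NP
        [2,3] "no" : S\NP
    [3,4] "built" : (S/N)\(NP\S)
  [4,7] N   <
    [4,5] "river" : NP/PP
    [5,7] N\(NP/PP)   <
      [5,6] "a" : S
      [6,7] "every" : (N\(NP/PP))\S

[0,1] (NP\S)/S  lex  "here"
[1,2] NP  lex  "clearly"
[2,3] S\NP  lex  "no"
[1,3] S  <  k=2
[0,3] NP\S  >  k=1
[3,4] (S/N)\(NP\S)  lex  "built"
[0,4] S/N  <  k=3
[4,5] NP/PP  lex  "river"
[5,6] S  lex  "a"
[6,7] (N\(NP/PP))\S  lex  "every"
[5,7] N\(NP/PP)  <  k=6
[4,7] N  <  k=5
[0,7] S  >  k=4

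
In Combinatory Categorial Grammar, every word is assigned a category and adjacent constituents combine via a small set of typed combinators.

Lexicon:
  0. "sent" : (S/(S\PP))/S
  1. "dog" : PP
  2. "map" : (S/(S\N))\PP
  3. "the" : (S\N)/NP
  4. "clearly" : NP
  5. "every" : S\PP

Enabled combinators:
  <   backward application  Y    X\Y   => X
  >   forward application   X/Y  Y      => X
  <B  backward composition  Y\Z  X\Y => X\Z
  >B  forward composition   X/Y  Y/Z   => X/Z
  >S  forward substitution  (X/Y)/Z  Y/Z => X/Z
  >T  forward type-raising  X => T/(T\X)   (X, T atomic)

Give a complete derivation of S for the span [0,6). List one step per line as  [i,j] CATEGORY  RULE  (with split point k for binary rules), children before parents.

[0,1] (S/(S\PP))/S  lex  "sent"
[1,2] PP  lex  "dog"
[2,3] (S/(S\N))\PP  lex  "map"
[1,3] S/(S\N)  <  k=2
[3,4] (S\N)/NP  lex  "the"
[4,5] NP  lex  "clearly"
[3,5] S\N  >  k=4
[1,5] S  >  k=3
[0,5] S/(S\PP)  >  k=1
[5,6] S\PP  lex  "every"
[0,6] S  >  k=5

[0,6] S   >
  [0,5] S/(S\PP)   >
    [0,1] "sent" : (S/(S\PP))/S
    [1,5] S   >
      [1,3] S/(S\N)   <
        [1,2] "dog" : PP
        [2,3] "map" : (S/(S\N))\PP
      [3,5] S\N   >
        [3,4] "the" : (S\N)/NP
        [4,5] "clearly" : NP
  [5,6] "every" : S\PP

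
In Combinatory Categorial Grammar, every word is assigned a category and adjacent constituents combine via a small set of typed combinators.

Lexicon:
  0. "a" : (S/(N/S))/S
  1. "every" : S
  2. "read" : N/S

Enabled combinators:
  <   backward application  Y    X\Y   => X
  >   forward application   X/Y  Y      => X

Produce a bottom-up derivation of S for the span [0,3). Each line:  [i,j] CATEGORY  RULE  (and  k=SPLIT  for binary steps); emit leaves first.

[0,3] S   >
  [0,2] S/(N/S)   >
    [0,1] "a" : (S/(N/S))/S
    [1,2] "every" : S
  [2,3] "read" : N/S

[0,1] (S/(N/S))/S  lex  "a"
[1,2] S  lex  "every"
[0,2] S/(N/S)  >  k=1
[2,3] N/S  lex  "read"
[0,3] S  >  k=2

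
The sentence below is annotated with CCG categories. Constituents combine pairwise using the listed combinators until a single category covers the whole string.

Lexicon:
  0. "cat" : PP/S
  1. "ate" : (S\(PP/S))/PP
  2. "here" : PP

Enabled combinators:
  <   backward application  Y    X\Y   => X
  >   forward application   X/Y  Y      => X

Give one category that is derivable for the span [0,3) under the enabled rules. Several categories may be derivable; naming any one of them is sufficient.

[0,3] S   <
  [0,1] "cat" : PP/S
  [1,3] S\(PP/S)   >
    [1,2] "ate" : (S\(PP/S))/PP
    [2,3] "here" : PP

S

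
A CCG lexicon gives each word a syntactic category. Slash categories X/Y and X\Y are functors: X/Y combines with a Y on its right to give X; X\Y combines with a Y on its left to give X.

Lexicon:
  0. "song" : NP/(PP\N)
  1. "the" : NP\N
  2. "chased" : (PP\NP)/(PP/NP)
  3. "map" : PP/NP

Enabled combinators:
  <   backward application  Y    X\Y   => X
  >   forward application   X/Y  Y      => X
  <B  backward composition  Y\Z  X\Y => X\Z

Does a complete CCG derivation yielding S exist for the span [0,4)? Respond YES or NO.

NP/(PP\N) NP\N (PP\NP)/(PP/NP) PP/NP
CKY chart[0,4] = {NP}; S ∉ chart

NO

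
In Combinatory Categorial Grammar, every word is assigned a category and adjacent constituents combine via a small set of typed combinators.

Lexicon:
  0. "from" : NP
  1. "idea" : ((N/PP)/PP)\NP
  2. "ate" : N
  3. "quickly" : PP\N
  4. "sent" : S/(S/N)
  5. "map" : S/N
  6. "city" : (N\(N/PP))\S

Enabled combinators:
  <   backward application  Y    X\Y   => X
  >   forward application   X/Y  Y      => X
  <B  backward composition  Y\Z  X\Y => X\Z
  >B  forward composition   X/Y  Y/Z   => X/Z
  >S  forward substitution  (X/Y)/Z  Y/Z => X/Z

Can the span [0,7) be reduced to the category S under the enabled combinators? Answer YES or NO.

NP ((N/PP)/PP)\NP N PP\N S/(S/N) S/N (N\(N/PP))\S
CKY chart[0,7] = {N}; S ∉ chart

NO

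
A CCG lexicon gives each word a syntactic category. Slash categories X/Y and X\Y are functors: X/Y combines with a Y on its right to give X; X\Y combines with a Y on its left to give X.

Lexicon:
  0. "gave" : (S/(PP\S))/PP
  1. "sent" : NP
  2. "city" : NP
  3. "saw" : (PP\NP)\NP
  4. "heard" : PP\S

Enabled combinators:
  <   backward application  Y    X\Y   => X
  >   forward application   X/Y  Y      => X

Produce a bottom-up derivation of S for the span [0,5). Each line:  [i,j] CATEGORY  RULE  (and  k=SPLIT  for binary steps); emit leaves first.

[0,5] S   >
  [0,4] S/(PP\S)   >
    [0,1] "gave" : (S/(PP\S))/PP
    [1,4] PP   <
      [1,2] "sent" : NP
      [2,4] PP\NP   <
        [2,3] "city" : NP
        [3,4] "saw" : (PP\NP)\NP
  [4,5] "heard" : PP\S

[0,1] (S/(PP\S))/PP  lex  "gave"
[1,2] NP  lex  "sent"
[2,3] NP  lex  "city"
[3,4] (PP\NP)\NP  lex  "saw"
[2,4] PP\NP  <  k=3
[1,4] PP  <  k=2
[0,4] S/(PP\S)  >  k=1
[4,5] PP\S  lex  "heard"
[0,5] S  >  k=4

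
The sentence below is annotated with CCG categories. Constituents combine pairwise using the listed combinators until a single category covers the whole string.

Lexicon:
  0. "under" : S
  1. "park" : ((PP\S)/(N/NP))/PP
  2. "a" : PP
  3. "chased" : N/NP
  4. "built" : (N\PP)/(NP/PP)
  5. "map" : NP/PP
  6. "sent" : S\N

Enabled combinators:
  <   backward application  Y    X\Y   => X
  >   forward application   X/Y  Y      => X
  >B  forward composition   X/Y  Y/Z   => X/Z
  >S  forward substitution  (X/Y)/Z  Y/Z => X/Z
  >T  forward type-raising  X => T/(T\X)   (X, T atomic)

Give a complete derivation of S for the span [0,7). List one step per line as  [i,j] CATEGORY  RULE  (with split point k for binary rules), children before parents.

[0,7] S   <
  [0,6] N   <
    [0,4] PP   >
      [0,1] PP/(PP\S)   >T
        [0,1] "under" : S
      [1,4] PP\S   >
        [1,3] (PP\S)/(N/NP)   >
          [1,2] "park" : ((PP\S)/(N/NP))/PP
          [2,3] "a" : PP
        [3,4] "chased" : N/NP
    [4,6] N\PP   >
      [4,5] "built" : (N\PP)/(NP/PP)
      [5,6] "map" : NP/PP
  [6,7] "sent" : S\N

[0,1] S  lex  "under"
[0,1] PP/(PP\S)  >T
[1,2] ((PP\S)/(N/NP))/PP  lex  "park"
[2,3] PP  lex  "a"
[1,3] (PP\S)/(N/NP)  >  k=2
[3,4] N/NP  lex  "chased"
[1,4] PP\S  >  k=3
[0,4] PP  >  k=1
[4,5] (N\PP)/(NP/PP)  lex  "built"
[5,6] NP/PP  lex  "map"
[4,6] N\PP  >  k=5
[0,6] N  <  k=4
[6,7] S\N  lex  "sent"
[0,7] S  <  k=6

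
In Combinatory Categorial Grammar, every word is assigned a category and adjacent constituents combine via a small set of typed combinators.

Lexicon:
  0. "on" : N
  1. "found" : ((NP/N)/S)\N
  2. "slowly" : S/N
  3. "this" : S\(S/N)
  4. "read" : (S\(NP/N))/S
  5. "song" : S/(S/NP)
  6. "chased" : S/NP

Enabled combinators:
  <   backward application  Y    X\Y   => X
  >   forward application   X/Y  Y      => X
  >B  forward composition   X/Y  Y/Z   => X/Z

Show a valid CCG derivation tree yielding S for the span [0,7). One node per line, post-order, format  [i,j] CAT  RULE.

[0,1] N  lex  "on"
[1,2] ((NP/N)/S)\N  lex  "found"
[0,2] (NP/N)/S  <  k=1
[2,3] S/N  lex  "slowly"
[3,4] S\(S/N)  lex  "this"
[2,4] S  <  k=3
[0,4] NP/N  >  k=2
[4,5] (S\(NP/N))/S  lex  "read"
[5,6] S/(S/NP)  lex  "song"
[6,7] S/NP  lex  "chased"
[5,7] S  >  k=6
[4,7] S\(NP/N)  >  k=5
[0,7] S  <  k=4

[0,7] S   <
  [0,4] NP/N   >
    [0,2] (NP/N)/S   <
      [0,1] "on" : N
      [1,2] "found" : ((NP/N)/S)\N
    [2,4] S   <
      [2,3] "slowly" : S/N
      [3,4] "this" : S\(S/N)
  [4,7] S\(NP/N)   >
    [4,5] "read" : (S\(NP/N))/S
    [5,7] S   >
      [5,6] "song" : S/(S/NP)
      [6,7] "chased" : S/NP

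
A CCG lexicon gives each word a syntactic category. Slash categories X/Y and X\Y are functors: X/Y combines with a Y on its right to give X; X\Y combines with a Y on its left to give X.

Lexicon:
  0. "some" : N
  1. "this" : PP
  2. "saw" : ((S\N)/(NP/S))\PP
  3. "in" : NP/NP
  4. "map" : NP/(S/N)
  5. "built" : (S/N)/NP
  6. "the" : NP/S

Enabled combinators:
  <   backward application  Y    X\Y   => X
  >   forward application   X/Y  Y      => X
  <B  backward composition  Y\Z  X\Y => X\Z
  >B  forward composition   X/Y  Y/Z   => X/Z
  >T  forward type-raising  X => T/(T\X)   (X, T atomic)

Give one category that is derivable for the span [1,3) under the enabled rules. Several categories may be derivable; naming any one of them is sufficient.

(S\N)/(NP/S)

[0,7] S   <
  [0,1] "some" : N
  [1,7] S\N   >
    [1,3] (S\N)/(NP/S)   <
      [1,2] "this" : PP
      [2,3] "saw" : ((S\N)/(NP/S))\PP
    [3,7] NP/S   >B
      [3,6] NP/NP   >B
        [3,4] "in" : NP/NP
        [4,6] NP/NP   >B
          [4,5] "map" : NP/(S/N)
          [5,6] "built" : (S/N)/NP
      [6,7] "the" : NP/S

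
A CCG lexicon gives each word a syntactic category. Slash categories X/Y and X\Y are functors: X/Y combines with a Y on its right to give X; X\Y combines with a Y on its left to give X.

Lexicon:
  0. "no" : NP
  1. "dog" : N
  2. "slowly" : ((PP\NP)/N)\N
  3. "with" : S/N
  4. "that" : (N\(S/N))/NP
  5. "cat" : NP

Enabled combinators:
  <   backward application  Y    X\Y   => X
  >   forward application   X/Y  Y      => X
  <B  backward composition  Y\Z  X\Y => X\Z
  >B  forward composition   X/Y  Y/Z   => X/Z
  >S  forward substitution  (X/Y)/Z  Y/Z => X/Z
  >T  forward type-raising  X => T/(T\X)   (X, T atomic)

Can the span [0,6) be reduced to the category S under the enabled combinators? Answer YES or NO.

NO

NP N ((PP\NP)/N)\N S/N (N\(S/N))/NP NP
CKY chart[0,6] = {N/(N\PP), NP/(NP\PP), PP, PP/(N\N), PP/(PP\PP), S/(S\PP)}; S ∉ chart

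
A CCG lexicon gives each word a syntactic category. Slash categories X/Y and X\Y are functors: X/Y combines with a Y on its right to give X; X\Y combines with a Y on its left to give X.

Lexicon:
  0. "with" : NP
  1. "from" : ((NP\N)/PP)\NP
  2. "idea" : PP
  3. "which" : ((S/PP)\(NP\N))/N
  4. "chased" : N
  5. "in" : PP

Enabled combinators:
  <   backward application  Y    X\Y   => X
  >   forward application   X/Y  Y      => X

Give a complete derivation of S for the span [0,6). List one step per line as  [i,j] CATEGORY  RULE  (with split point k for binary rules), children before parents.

[0,6] S   >
  [0,5] S/PP   <
    [0,3] NP\N   >
      [0,2] (NP\N)/PP   <
        [0,1] "with" : NP
        [1,2] "from" : ((NP\N)/PP)\NP
      [2,3] "idea" : PP
    [3,5] (S/PP)\(NP\N)   >
      [3,4] "which" : ((S/PP)\(NP\N))/N
      [4,5] "chased" : N
  [5,6] "in" : PP

[0,1] NP  lex  "with"
[1,2] ((NP\N)/PP)\NP  lex  "from"
[0,2] (NP\N)/PP  <  k=1
[2,3] PP  lex  "idea"
[0,3] NP\N  >  k=2
[3,4] ((S/PP)\(NP\N))/N  lex  "which"
[4,5] N  lex  "chased"
[3,5] (S/PP)\(NP\N)  >  k=4
[0,5] S/PP  <  k=3
[5,6] PP  lex  "in"
[0,6] S  >  k=5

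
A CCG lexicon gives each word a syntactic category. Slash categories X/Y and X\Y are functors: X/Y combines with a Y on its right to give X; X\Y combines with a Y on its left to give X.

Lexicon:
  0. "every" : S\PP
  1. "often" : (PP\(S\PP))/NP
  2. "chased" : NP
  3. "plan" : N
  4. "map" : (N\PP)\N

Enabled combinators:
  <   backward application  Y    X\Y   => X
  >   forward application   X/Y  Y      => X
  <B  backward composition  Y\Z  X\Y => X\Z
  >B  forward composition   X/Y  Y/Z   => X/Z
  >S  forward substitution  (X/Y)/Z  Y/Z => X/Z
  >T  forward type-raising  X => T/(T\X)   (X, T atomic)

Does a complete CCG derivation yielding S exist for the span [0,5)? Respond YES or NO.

S\PP (PP\(S\PP))/NP NP N (N\PP)\N
CKY chart[0,5] = {N, N/(N\N), NP/(NP\N), PP/(PP\N), S/(S\N)}; S ∉ chart

NO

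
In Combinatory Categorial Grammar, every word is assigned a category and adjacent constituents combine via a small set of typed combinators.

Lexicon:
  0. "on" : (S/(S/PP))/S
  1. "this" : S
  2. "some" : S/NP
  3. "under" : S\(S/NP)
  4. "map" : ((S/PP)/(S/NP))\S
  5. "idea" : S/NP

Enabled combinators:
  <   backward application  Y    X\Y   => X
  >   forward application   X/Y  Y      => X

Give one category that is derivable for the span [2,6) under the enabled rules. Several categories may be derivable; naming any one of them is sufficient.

S/PP

[0,6] S   >
  [0,2] S/(S/PP)   >
    [0,1] "on" : (S/(S/PP))/S
    [1,2] "this" : S
  [2,6] S/PP   >
    [2,5] (S/PP)/(S/NP)   <
      [2,4] S   <
        [2,3] "some" : S/NP
        [3,4] "under" : S\(S/NP)
      [4,5] "map" : ((S/PP)/(S/NP))\S
    [5,6] "idea" : S/NP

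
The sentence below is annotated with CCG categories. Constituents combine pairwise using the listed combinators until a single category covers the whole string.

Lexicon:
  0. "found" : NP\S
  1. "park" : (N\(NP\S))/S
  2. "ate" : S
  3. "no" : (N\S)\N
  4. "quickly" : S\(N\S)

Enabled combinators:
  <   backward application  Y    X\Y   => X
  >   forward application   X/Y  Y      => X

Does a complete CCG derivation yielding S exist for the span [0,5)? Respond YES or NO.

[0,5] S   <
  [0,4] N\S   <
    [0,3] N   <
      [0,1] "found" : NP\S
      [1,3] N\(NP\S)   >
        [1,2] "park" : (N\(NP\S))/S
        [2,3] "ate" : S
    [3,4] "no" : (N\S)\N
  [4,5] "quickly" : S\(N\S)

YES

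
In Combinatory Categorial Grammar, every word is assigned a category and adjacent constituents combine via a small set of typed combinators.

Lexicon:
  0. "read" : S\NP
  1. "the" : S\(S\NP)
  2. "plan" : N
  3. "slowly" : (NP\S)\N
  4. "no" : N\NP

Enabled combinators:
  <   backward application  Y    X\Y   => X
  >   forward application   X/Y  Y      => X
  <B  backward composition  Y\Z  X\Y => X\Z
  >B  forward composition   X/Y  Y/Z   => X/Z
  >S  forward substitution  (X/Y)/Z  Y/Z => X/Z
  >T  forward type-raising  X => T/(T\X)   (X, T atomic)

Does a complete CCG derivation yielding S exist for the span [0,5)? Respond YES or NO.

S\NP S\(S\NP) N (NP\S)\N N\NP
CKY chart[0,5] = {N, N/(N\N), NP/(NP\N), PP/(PP\N), S/(S\N)}; S ∉ chart

NO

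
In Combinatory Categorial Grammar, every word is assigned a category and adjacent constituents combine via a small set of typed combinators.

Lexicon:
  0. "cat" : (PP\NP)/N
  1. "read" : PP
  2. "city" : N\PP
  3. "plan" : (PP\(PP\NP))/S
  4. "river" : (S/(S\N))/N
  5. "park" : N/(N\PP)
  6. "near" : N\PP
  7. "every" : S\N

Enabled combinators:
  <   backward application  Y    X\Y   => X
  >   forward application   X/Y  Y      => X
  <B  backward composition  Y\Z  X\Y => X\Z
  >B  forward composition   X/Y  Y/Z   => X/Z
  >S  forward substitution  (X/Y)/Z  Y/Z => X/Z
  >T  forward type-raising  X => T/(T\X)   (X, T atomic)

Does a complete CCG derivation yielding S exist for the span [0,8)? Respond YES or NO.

(PP\NP)/N PP N\PP (PP\(PP\NP))/S (S/(S\N))/N N/(N\PP) N\PP S\N
CKY chart[0,8] = {N/(N\PP), NP/(NP\PP), PP, PP/(PP\PP), S/(S\PP)}; S ∉ chart

NO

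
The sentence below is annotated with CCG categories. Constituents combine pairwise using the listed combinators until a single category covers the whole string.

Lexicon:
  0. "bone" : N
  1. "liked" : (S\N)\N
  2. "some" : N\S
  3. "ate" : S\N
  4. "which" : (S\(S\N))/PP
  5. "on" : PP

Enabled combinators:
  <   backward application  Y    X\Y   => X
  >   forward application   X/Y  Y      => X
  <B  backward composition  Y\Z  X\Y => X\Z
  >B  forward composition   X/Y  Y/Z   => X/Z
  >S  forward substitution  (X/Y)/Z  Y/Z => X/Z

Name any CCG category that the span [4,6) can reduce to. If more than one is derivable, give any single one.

[0,6] S   <
  [0,4] S\N   <B
    [0,2] S\N   <
      [0,1] "bone" : N
      [1,2] "liked" : (S\N)\N
    [2,4] S\S   <B
      [2,3] "some" : N\S
      [3,4] "ate" : S\N
  [4,6] S\(S\N)   >
    [4,5] "which" : (S\(S\N))/PP
    [5,6] "on" : PP

S\(S\N)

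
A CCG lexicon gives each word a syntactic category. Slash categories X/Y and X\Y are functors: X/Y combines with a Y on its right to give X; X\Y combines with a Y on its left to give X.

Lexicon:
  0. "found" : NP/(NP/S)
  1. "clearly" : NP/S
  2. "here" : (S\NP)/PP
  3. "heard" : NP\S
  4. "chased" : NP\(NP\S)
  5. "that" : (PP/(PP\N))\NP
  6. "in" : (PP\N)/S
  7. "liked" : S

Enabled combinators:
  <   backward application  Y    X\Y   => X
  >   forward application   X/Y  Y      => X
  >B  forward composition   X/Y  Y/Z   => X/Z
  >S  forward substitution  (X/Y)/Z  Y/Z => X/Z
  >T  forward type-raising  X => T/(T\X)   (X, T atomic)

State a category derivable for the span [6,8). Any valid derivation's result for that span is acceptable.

PP\N

[0,8] S   <
  [0,2] NP   >
    [0,1] "found" : NP/(NP/S)
    [1,2] "clearly" : NP/S
  [2,8] S\NP   >
    [2,3] "here" : (S\NP)/PP
    [3,8] PP   >
      [3,6] PP/(PP\N)   <
        [3,5] NP   <
          [3,4] "heard" : NP\S
          [4,5] "chased" : NP\(NP\S)
        [5,6] "that" : (PP/(PP\N))\NP
      [6,8] PP\N   >
        [6,7] "in" : (PP\N)/S
        [7,8] "liked" : S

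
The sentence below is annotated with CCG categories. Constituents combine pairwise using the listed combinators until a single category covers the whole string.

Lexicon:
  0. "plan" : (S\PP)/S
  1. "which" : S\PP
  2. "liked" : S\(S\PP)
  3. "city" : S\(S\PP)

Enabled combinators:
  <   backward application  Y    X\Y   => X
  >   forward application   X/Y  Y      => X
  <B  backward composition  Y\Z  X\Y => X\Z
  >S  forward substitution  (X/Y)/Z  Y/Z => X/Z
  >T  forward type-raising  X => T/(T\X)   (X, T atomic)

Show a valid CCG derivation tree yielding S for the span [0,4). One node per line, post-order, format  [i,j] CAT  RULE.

[0,4] S   <
  [0,3] S\PP   >
    [0,1] "plan" : (S\PP)/S
    [1,3] S   <
      [1,2] "which" : S\PP
      [2,3] "liked" : S\(S\PP)
  [3,4] "city" : S\(S\PP)

[0,1] (S\PP)/S  lex  "plan"
[1,2] S\PP  lex  "which"
[2,3] S\(S\PP)  lex  "liked"
[1,3] S  <  k=2
[0,3] S\PP  >  k=1
[3,4] S\(S\PP)  lex  "city"
[0,4] S  <  k=3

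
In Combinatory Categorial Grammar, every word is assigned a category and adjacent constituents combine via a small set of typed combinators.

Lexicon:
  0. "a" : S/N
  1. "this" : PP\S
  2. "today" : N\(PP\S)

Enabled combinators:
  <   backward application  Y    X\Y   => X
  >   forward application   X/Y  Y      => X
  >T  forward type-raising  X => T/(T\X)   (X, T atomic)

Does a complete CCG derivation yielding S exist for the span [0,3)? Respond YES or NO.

YES

[0,3] S   >
  [0,1] "a" : S/N
  [1,3] N   <
    [1,2] "this" : PP\S
    [2,3] "today" : N\(PP\S)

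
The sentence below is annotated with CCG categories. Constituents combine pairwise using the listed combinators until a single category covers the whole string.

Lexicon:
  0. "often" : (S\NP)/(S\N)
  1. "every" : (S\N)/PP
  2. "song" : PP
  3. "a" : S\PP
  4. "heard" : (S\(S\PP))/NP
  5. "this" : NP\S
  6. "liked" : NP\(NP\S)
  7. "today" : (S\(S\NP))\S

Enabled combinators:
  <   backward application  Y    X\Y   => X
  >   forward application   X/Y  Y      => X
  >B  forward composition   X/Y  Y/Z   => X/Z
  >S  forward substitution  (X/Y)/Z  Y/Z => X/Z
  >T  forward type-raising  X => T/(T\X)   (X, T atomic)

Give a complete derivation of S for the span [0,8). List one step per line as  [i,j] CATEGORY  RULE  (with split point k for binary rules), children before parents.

[0,1] (S\NP)/(S\N)  lex  "often"
[1,2] (S\N)/PP  lex  "every"
[2,3] PP  lex  "song"
[1,3] S\N  >  k=2
[0,3] S\NP  >  k=1
[3,4] S\PP  lex  "a"
[4,5] (S\(S\PP))/NP  lex  "heard"
[5,6] NP\S  lex  "this"
[6,7] NP\(NP\S)  lex  "liked"
[5,7] NP  <  k=6
[4,7] S\(S\PP)  >  k=5
[3,7] S  <  k=4
[7,8] (S\(S\NP))\S  lex  "today"
[3,8] S\(S\NP)  <  k=7
[0,8] S  <  k=3

[0,8] S   <
  [0,3] S\NP   >
    [0,1] "often" : (S\NP)/(S\N)
    [1,3] S\N   >
      [1,2] "every" : (S\N)/PP
      [2,3] "song" : PP
  [3,8] S\(S\NP)   <
    [3,7] S   <
      [3,4] "a" : S\PP
      [4,7] S\(S\PP)   >
        [4,5] "heard" : (S\(S\PP))/NP
        [5,7] NP   <
          [5,6] "this" : NP\S
          [6,7] "liked" : NP\(NP\S)
    [7,8] "today" : (S\(S\NP))\S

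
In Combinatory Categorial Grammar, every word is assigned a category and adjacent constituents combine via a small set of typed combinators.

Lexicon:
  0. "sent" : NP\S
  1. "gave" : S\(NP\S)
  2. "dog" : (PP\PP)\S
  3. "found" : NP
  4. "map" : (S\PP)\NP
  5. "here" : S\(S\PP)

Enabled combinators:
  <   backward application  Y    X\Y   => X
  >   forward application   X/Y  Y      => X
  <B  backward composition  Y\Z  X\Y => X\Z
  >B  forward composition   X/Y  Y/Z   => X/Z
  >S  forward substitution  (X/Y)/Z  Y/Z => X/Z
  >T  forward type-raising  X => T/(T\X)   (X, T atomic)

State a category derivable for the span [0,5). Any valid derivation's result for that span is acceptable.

S\PP

[0,6] S   <
  [0,5] S\PP   <B
    [0,3] PP\PP   <
      [0,2] S   <
        [0,1] "sent" : NP\S
        [1,2] "gave" : S\(NP\S)
      [2,3] "dog" : (PP\PP)\S
    [3,5] S\PP   <
      [3,4] "found" : NP
      [4,5] "map" : (S\PP)\NP
  [5,6] "here" : S\(S\PP)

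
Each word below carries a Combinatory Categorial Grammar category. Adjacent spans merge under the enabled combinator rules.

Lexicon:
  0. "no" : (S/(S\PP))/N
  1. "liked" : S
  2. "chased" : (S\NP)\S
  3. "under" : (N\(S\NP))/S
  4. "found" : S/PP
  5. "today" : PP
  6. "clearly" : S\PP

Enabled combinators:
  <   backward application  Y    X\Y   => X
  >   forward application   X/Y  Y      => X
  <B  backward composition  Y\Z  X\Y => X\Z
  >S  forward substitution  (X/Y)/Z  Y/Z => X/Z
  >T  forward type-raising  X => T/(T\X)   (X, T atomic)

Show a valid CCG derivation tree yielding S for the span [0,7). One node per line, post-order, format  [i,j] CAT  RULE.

[0,1] (S/(S\PP))/N  lex  "no"
[1,2] S  lex  "liked"
[2,3] (S\NP)\S  lex  "chased"
[1,3] S\NP  <  k=2
[3,4] (N\(S\NP))/S  lex  "under"
[4,5] S/PP  lex  "found"
[5,6] PP  lex  "today"
[4,6] S  >  k=5
[3,6] N\(S\NP)  >  k=4
[1,6] N  <  k=3
[0,6] S/(S\PP)  >  k=1
[6,7] S\PP  lex  "clearly"
[0,7] S  >  k=6

[0,7] S   >
  [0,6] S/(S\PP)   >
    [0,1] "no" : (S/(S\PP))/N
    [1,6] N   <
      [1,3] S\NP   <
        [1,2] "liked" : S
        [2,3] "chased" : (S\NP)\S
      [3,6] N\(S\NP)   >
        [3,4] "under" : (N\(S\NP))/S
        [4,6] S   >
          [4,5] "found" : S/PP
          [5,6] "today" : PP
  [6,7] "clearly" : S\PP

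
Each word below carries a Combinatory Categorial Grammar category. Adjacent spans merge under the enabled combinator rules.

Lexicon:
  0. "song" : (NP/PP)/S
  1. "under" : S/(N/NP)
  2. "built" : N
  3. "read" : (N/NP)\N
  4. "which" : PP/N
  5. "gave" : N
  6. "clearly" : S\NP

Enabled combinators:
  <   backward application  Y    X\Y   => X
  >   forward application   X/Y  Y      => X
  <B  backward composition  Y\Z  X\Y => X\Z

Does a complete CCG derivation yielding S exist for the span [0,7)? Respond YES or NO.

YES

[0,7] S   <
  [0,6] NP   >
    [0,4] NP/PP   >
      [0,1] "song" : (NP/PP)/S
      [1,4] S   >
        [1,2] "under" : S/(N/NP)
        [2,4] N/NP   <
          [2,3] "built" : N
          [3,4] "read" : (N/NP)\N
    [4,6] PP   >
      [4,5] "which" : PP/N
      [5,6] "gave" : N
  [6,7] "clearly" : S\NP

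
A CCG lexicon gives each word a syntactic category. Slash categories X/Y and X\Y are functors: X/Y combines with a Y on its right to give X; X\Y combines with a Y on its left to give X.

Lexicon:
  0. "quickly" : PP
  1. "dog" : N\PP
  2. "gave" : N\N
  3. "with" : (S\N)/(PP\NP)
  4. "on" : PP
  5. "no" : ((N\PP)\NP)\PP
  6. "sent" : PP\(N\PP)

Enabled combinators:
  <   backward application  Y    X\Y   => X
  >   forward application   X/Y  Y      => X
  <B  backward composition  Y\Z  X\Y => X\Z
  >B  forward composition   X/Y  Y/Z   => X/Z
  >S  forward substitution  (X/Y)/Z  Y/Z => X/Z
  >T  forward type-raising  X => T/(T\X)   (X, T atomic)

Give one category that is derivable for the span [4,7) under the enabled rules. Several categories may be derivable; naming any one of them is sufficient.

PP\NP

[0,7] S   <
  [0,2] N   <
    [0,1] "quickly" : PP
    [1,2] "dog" : N\PP
  [2,7] S\N   <B
    [2,3] "gave" : N\N
    [3,7] S\N   >
      [3,4] "with" : (S\N)/(PP\NP)
      [4,7] PP\NP   <B
        [4,6] (N\PP)\NP   <
          [4,5] "on" : PP
          [5,6] "no" : ((N\PP)\NP)\PP
        [6,7] "sent" : PP\(N\PP)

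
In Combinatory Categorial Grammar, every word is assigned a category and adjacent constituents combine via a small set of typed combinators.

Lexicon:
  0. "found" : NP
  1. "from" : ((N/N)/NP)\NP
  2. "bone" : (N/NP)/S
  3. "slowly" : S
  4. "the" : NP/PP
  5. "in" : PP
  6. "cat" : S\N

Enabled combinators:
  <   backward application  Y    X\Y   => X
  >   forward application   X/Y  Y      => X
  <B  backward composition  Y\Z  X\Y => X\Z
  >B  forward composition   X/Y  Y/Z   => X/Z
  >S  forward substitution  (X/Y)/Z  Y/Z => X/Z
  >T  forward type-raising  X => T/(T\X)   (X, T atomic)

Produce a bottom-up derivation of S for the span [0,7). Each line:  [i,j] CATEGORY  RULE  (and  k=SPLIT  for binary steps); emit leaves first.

[0,1] NP  lex  "found"
[1,2] ((N/N)/NP)\NP  lex  "from"
[0,2] (N/N)/NP  <  k=1
[2,3] (N/NP)/S  lex  "bone"
[3,4] S  lex  "slowly"
[2,4] N/NP  >  k=3
[0,4] N/NP  >S  k=2
[4,5] NP/PP  lex  "the"
[0,5] N/PP  >B  k=4
[5,6] PP  lex  "in"
[0,6] N  >  k=5
[6,7] S\N  lex  "cat"
[0,7] S  <  k=6

[0,7] S   <
  [0,6] N   >
    [0,5] N/PP   >B
      [0,4] N/NP   >S
        [0,2] (N/N)/NP   <
          [0,1] "found" : NP
          [1,2] "from" : ((N/N)/NP)\NP
        [2,4] N/NP   >
          [2,3] "bone" : (N/NP)/S
          [3,4] "slowly" : S
      [4,5] "the" : NP/PP
    [5,6] "in" : PP
  [6,7] "cat" : S\N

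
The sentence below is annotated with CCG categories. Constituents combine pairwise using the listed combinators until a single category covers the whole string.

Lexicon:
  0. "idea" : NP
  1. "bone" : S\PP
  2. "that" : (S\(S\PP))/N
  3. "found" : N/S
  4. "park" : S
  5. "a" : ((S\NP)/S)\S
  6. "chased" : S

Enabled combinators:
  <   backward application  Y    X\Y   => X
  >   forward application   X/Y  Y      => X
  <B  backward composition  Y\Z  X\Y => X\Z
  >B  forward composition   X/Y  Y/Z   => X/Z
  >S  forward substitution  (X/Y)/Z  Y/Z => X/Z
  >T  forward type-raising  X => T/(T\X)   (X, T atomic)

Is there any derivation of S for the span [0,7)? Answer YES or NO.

[0,7] S   >
  [0,1] S/(S\NP)   >T
    [0,1] "idea" : NP
  [1,7] S\NP   >
    [1,6] (S\NP)/S   <
      [1,5] S   <
        [1,2] "bone" : S\PP
        [2,5] S\(S\PP)   >
          [2,3] "that" : (S\(S\PP))/N
          [3,5] N   >
            [3,4] "found" : N/S
            [4,5] "park" : S
      [5,6] "a" : ((S\NP)/S)\S
    [6,7] "chased" : S

YES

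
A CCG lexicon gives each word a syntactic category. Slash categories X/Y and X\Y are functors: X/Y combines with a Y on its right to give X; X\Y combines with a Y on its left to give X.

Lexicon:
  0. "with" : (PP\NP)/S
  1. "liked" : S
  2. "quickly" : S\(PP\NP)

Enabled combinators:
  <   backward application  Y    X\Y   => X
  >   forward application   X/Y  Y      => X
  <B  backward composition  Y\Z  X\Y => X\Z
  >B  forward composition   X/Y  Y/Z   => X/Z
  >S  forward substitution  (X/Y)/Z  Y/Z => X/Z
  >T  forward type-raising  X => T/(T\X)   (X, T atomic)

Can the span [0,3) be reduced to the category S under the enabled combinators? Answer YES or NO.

YES

[0,3] S   <
  [0,2] PP\NP   >
    [0,1] "with" : (PP\NP)/S
    [1,2] "liked" : S
  [2,3] "quickly" : S\(PP\NP)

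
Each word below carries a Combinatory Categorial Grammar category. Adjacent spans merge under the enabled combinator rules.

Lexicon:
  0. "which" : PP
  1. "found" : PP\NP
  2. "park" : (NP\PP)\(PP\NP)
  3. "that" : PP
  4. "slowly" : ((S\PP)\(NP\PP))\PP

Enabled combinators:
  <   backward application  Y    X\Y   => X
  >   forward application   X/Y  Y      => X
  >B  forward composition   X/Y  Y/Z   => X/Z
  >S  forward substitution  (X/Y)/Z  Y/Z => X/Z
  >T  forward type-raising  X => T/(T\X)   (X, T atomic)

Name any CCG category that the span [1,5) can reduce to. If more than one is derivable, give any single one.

[0,5] S   <
  [0,1] "which" : PP
  [1,5] S\PP   <
    [1,3] NP\PP   <
      [1,2] "found" : PP\NP
      [2,3] "park" : (NP\PP)\(PP\NP)
    [3,5] (S\PP)\(NP\PP)   <
      [3,4] "that" : PP
      [4,5] "slowly" : ((S\PP)\(NP\PP))\PP

S\PP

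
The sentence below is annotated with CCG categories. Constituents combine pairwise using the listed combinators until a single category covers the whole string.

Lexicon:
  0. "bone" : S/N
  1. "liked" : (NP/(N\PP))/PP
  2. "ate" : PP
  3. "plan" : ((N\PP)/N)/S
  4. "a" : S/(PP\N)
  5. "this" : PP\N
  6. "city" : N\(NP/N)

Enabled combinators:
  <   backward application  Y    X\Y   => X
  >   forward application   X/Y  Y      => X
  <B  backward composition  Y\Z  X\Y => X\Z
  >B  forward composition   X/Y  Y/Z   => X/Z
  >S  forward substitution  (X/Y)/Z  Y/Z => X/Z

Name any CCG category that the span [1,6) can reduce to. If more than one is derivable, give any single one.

[0,7] S   >
  [0,1] "bone" : S/N
  [1,7] N   <
    [1,6] NP/N   >B
      [1,3] NP/(N\PP)   >
        [1,2] "liked" : (NP/(N\PP))/PP
        [2,3] "ate" : PP
      [3,6] (N\PP)/N   >
        [3,4] "plan" : ((N\PP)/N)/S
        [4,6] S   >
          [4,5] "a" : S/(PP\N)
          [5,6] "this" : PP\N
    [6,7] "city" : N\(NP/N)

NP/N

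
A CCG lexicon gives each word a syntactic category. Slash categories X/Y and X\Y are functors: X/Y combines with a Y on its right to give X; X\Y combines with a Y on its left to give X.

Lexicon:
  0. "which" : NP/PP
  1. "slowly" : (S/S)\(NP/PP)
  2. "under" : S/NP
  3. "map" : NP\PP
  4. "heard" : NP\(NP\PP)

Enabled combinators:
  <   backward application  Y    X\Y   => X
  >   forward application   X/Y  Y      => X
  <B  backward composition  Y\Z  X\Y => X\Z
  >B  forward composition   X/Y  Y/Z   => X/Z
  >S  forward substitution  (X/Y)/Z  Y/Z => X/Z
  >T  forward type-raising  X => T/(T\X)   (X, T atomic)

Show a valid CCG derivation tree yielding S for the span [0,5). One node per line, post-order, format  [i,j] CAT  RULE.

[0,5] S   >
  [0,3] S/NP   >B
    [0,2] S/S   <
      [0,1] "which" : NP/PP
      [1,2] "slowly" : (S/S)\(NP/PP)
    [2,3] "under" : S/NP
  [3,5] NP   <
    [3,4] "map" : NP\PP
    [4,5] "heard" : NP\(NP\PP)

[0,1] NP/PP  lex  "which"
[1,2] (S/S)\(NP/PP)  lex  "slowly"
[0,2] S/S  <  k=1
[2,3] S/NP  lex  "under"
[0,3] S/NP  >B  k=2
[3,4] NP\PP  lex  "map"
[4,5] NP\(NP\PP)  lex  "heard"
[3,5] NP  <  k=4
[0,5] S  >  k=3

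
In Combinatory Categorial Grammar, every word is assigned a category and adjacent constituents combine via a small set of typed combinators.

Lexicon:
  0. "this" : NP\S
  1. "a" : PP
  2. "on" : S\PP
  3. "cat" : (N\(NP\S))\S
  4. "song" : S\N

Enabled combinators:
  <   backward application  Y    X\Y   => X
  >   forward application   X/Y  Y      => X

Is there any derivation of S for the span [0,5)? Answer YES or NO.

YES

[0,5] S   <
  [0,4] N   <
    [0,1] "this" : NP\S
    [1,4] N\(NP\S)   <
      [1,3] S   <
        [1,2] "a" : PP
        [2,3] "on" : S\PP
      [3,4] "cat" : (N\(NP\S))\S
  [4,5] "song" : S\N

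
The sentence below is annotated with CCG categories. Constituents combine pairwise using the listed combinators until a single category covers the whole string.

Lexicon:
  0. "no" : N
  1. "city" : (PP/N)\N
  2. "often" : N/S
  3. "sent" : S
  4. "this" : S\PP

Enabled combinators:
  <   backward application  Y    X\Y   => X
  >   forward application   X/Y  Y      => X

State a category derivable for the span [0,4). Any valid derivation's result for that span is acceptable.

PP

[0,5] S   <
  [0,4] PP   >
    [0,2] PP/N   <
      [0,1] "no" : N
      [1,2] "city" : (PP/N)\N
    [2,4] N   >
      [2,3] "often" : N/S
      [3,4] "sent" : S
  [4,5] "this" : S\PP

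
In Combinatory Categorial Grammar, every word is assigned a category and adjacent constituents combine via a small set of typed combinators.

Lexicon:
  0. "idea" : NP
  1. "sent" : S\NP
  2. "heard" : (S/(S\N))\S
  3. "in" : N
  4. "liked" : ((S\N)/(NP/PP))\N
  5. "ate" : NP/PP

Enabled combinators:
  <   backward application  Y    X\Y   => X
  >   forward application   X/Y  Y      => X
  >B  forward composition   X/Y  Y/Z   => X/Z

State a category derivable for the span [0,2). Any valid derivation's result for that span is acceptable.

[0,6] S   >
  [0,3] S/(S\N)   <
    [0,2] S   <
      [0,1] "idea" : NP
      [1,2] "sent" : S\NP
    [2,3] "heard" : (S/(S\N))\S
  [3,6] S\N   >
    [3,5] (S\N)/(NP/PP)   <
      [3,4] "in" : N
      [4,5] "liked" : ((S\N)/(NP/PP))\N
    [5,6] "ate" : NP/PP

S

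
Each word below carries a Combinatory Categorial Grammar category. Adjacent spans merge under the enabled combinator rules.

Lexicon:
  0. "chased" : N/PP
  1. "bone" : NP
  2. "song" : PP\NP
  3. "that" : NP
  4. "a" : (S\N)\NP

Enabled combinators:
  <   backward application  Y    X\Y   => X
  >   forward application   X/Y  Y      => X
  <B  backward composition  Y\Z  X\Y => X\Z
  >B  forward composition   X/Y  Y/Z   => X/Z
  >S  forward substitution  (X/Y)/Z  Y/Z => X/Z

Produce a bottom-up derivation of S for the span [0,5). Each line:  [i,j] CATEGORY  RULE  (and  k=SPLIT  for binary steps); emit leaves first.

[0,1] N/PP  lex  "chased"
[1,2] NP  lex  "bone"
[2,3] PP\NP  lex  "song"
[1,3] PP  <  k=2
[0,3] N  >  k=1
[3,4] NP  lex  "that"
[4,5] (S\N)\NP  lex  "a"
[3,5] S\N  <  k=4
[0,5] S  <  k=3

[0,5] S   <
  [0,3] N   >
    [0,1] "chased" : N/PP
    [1,3] PP   <
      [1,2] "bone" : NP
      [2,3] "song" : PP\NP
  [3,5] S\N   <
    [3,4] "that" : NP
    [4,5] "a" : (S\N)\NP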